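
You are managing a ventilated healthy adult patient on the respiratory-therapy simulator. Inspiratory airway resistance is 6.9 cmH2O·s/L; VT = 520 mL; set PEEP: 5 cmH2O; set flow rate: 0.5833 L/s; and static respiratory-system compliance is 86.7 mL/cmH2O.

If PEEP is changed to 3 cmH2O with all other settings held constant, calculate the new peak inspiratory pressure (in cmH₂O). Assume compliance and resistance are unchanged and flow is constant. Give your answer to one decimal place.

PIP = Vt/C + R·V̇ + PEEP (constant-flow equation of motion).
Only the baseline term changes: ΔPIP = ΔPEEP = 3 − 5 = -2.0 cmH2O.
Original PIP = 520/86.7 + 6.9×0.5833 + 5 = 15.022 cmH2O; new PIP = 15.022 + (-2.0) = 13.022 cmH2O.

13.0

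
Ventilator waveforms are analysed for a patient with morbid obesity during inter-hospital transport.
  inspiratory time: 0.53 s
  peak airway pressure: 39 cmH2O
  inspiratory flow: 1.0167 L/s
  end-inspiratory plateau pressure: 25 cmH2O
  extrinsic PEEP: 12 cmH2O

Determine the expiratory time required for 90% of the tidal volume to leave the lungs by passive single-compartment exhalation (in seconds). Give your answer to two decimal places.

1.31

Vt = flow × Ti = 1.0167 L/s × 0.53 s × 1000 mL/L = 538.85 mL.
R = (PIP − Pplat)/V̇ = (39 − 25) / 1.0167 = 14.0/1.0167 = 13.77 cmH2O·s/L.
C = Vt/(Pplat − PEEP) = 538.85 / (25 − 12) = 538.85/13.0 = 41.45 mL/cmH2O.
τ = R × C = 13.77 × 0.04145 L/cmH2O = 0.5708 s.
t = −τ·ln(1 − 0.90) = −0.5708·ln(0.1) = 1.314 s.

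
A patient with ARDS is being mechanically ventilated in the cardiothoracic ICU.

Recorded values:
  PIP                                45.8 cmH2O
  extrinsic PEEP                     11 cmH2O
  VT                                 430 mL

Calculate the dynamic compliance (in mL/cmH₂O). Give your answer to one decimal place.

12.4

Dynamic compliance = Vt / (PIP − PEEP) = 430 / (45.8 − 11) = 430 / 34.8 = 12.356 mL/cmH2O.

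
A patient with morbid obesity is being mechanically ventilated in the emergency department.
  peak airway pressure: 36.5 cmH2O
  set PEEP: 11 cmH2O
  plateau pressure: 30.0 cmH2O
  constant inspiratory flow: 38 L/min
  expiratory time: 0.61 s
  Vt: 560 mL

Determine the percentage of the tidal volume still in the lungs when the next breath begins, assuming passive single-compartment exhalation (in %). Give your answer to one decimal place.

13.3

Flow: 38 L/min ÷ 60 = 0.6333 L/s.
R = (PIP − Pplat)/V̇ = (36.5 − 30.0) / 0.6333 = 6.5/0.6333 = 10.264 cmH2O·s/L.
C = Vt/(Pplat − PEEP) = 560.0 / (30.0 − 11) = 560.0/19.0 = 29.474 mL/cmH2O.
τ = R × C = 10.264 × 0.02947 L/cmH2O = 0.3025 s.
Fraction remaining at end-expiration = e^(−Te/τ) = e^(−0.61/0.3025) = 0.1331 → 13.31%.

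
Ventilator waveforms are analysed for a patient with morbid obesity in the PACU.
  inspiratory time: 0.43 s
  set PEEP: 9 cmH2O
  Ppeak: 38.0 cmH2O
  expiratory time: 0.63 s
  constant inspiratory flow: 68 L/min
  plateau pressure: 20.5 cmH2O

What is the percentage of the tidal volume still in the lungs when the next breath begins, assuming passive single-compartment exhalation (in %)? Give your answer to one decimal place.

38.2

Flow: 68 L/min ÷ 60 = 1.1333 L/s.
Vt = flow × Ti = 1.1333 L/s × 0.43 s × 1000 mL/L = 487.32 mL.
R = (PIP − Pplat)/V̇ = (38.0 − 20.5) / 1.1333 = 17.5/1.1333 = 15.442 cmH2O·s/L.
C = Vt/(Pplat − PEEP) = 487.32 / (20.5 − 9) = 487.32/11.5 = 42.376 mL/cmH2O.
τ = R × C = 15.442 × 0.04238 L/cmH2O = 0.6544 s.
Fraction remaining at end-expiration = e^(−Te/τ) = e^(−0.63/0.6544) = 0.3819 → 38.19%.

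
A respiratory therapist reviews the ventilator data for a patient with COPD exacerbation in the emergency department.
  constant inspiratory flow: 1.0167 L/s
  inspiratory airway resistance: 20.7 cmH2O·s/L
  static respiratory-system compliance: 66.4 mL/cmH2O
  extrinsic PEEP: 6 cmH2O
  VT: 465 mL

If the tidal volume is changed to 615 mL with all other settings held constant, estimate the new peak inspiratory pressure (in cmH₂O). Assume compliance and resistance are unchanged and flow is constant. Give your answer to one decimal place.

PIP = Vt/C + R·V̇ + PEEP (constant-flow equation of motion).
Only the elastic term changes: ΔPIP = ΔVt / C = (615 − 465) / 66.4 = 2.259 cmH2O.
Original PIP = 465/66.4 + 20.7×1.0167 + 6 = 34.049 cmH2O; new PIP = 34.049 + (2.259) = 36.308 cmH2O.

36.3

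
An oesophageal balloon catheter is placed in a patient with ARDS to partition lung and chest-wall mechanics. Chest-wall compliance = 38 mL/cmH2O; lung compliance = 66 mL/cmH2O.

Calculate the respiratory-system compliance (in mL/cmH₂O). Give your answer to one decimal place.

24.1

Lung and chest wall are elastances in series: 1/Crs = 1/CL + 1/Ccw.
1/Crs = 1/66 + 1/38 = 0.04147.
Crs = 24.114 mL/cmH2O.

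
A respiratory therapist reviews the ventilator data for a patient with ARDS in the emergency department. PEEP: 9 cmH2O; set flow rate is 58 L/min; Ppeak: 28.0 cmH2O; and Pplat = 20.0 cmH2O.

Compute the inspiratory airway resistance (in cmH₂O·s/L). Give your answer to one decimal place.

8.3

Flow: 58 L/min ÷ 60 = 0.9667 L/s.
Raw = (PIP − Pplat) / flow = (28.0 − 20.0) / 0.9667 = 8.0 / 0.9667 = 8.276 cmH2O·s/L.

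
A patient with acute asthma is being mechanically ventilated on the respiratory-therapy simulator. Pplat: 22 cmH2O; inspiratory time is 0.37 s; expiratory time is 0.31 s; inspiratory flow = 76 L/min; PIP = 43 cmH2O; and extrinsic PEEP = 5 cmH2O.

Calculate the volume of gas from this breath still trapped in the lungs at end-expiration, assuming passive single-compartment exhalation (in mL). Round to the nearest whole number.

238

Flow: 76 L/min ÷ 60 = 1.2667 L/s.
Vt = flow × Ti = 1.2667 L/s × 0.37 s × 1000 mL/L = 468.68 mL.
R = (PIP − Pplat)/V̇ = (43 − 22) / 1.2667 = 21.0/1.2667 = 16.579 cmH2O·s/L.
C = Vt/(Pplat − PEEP) = 468.68 / (22 − 5) = 468.68/17.0 = 27.569 mL/cmH2O.
τ = R × C = 16.579 × 0.02757 L/cmH2O = 0.4571 s.
Fraction remaining = e^(−Te/τ) = e^(−0.31/0.4571) = 0.5075.
Trapped volume = 468.68 × 0.5075 = 237.86 mL.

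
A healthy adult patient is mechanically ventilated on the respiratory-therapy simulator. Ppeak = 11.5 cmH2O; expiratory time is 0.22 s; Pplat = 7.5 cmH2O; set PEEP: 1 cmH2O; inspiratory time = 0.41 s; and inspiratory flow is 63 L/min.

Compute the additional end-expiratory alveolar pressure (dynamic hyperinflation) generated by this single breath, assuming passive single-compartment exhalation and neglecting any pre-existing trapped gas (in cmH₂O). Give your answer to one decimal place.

2.7

Flow: 63 L/min ÷ 60 = 1.05 L/s.
Vt = flow × Ti = 1.05 L/s × 0.41 s × 1000 mL/L = 430.5 mL.
R = (PIP − Pplat)/V̇ = (11.5 − 7.5) / 1.05 = 4.0/1.05 = 3.81 cmH2O·s/L.
C = Vt/(Pplat − PEEP) = 430.5 / (7.5 − 1) = 430.5/6.5 = 66.231 mL/cmH2O.
τ = R × C = 3.81 × 0.06623 L/cmH2O = 0.2523 s.
Fraction remaining = e^(−Te/τ) = e^(−0.22/0.2523) = 0.4181; trapped volume = 430.5 × 0.4181 = 179.99 mL.
Additional alveolar pressure from trapping ≈ V_trapped / C = 179.99 / 66.231 = 2.718 cmH2O.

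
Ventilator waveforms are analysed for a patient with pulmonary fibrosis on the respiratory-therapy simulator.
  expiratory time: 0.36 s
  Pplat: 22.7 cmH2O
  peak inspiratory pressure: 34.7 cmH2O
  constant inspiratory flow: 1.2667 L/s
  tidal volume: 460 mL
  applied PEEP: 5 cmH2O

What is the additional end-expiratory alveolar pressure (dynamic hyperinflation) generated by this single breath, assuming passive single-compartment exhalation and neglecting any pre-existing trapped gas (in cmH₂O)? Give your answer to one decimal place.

R = (PIP − Pplat)/V̇ = (34.7 − 22.7) / 1.2667 = 12.0/1.2667 = 9.473 cmH2O·s/L.
C = Vt/(Pplat − PEEP) = 460.0 / (22.7 − 5) = 460.0/17.7 = 25.989 mL/cmH2O.
τ = R × C = 9.473 × 0.02599 L/cmH2O = 0.2462 s.
Fraction remaining = e^(−Te/τ) = e^(−0.36/0.2462) = 0.2317; trapped volume = 460.0 × 0.2317 = 106.58 mL.
Additional alveolar pressure from trapping ≈ V_trapped / C = 106.58 / 25.989 = 4.101 cmH2O.

4.1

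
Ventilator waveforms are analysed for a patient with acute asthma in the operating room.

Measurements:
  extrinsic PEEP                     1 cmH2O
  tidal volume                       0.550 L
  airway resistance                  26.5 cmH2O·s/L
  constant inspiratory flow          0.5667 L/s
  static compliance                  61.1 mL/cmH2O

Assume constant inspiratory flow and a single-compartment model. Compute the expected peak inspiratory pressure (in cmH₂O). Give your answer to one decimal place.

Equation of motion (constant flow): PIP = Vt/C + R·V̇ + PEEP.
PIP = 550/61.1 + 26.5×0.5667 + 1 = 9.002 + 15.018 + 1 = 25.02 cmH2O.

25.0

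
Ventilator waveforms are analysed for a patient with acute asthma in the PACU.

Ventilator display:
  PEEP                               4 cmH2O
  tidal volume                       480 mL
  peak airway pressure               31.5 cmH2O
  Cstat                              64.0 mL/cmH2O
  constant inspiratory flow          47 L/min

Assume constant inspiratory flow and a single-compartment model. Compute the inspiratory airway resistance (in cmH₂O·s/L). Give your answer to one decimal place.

25.5

Flow: 47 L/min ÷ 60 = 0.7833 L/s.
Equation of motion (constant flow): PIP = Vt/C + R·V̇ + PEEP.
R·V̇ = PIP − Vt/C − PEEP = 31.5 − 480/64.0 − 4 = 31.5 − 7.5 − 4 = 20.0 cmH2O.
R = 20.0 / 0.7833 = 25.533 cmH2O·s/L.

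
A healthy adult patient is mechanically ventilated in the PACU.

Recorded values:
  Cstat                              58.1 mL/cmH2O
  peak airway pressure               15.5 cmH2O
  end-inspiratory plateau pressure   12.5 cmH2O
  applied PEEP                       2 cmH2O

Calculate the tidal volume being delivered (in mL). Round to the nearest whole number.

610

Vt = Cstat × (Pplat − PEEP) = 58.1 × (12.5 − 2) = 58.1 × 10.5 = 610.05 mL.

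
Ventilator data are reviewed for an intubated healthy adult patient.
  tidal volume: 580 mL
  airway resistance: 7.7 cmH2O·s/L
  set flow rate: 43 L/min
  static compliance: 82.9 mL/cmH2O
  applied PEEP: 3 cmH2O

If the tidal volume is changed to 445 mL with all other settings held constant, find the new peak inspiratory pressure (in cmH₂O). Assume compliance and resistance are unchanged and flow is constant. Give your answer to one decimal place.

13.9

Flow: 43 L/min ÷ 60 = 0.7167 L/s.
PIP = Vt/C + R·V̇ + PEEP (constant-flow equation of motion).
Only the elastic term changes: ΔPIP = ΔVt / C = (445 − 580) / 82.9 = -1.628 cmH2O.
Original PIP = 580/82.9 + 7.7×0.7167 + 3 = 15.515 cmH2O; new PIP = 15.515 + (-1.628) = 13.887 cmH2O.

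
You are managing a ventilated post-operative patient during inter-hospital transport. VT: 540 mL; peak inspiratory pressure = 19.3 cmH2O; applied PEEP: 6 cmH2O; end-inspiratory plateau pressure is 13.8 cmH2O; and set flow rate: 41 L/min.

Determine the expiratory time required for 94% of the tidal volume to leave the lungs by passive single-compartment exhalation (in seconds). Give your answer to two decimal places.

Flow: 41 L/min ÷ 60 = 0.6833 L/s.
R = (PIP − Pplat)/V̇ = (19.3 − 13.8) / 0.6833 = 5.5/0.6833 = 8.049 cmH2O·s/L.
C = Vt/(Pplat − PEEP) = 540.0 / (13.8 − 6) = 540.0/7.8 = 69.231 mL/cmH2O.
τ = R × C = 8.049 × 0.06923 L/cmH2O = 0.5572 s.
t = −τ·ln(1 − 0.94) = −0.5572·ln(0.06) = 1.568 s.

1.57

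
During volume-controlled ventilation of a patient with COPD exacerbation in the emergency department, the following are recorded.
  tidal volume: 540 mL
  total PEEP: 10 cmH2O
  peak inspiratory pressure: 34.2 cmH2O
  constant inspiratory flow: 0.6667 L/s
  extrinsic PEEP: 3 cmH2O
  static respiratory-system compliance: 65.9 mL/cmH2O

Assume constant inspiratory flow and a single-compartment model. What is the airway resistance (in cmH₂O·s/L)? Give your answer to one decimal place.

24.0

Total PEEP = 10 cmH2O (set 3 + intrinsic 7); this is the baseline alveolar pressure.
Equation of motion (constant flow): PIP = Vt/C + R·V̇ + PEEP.
R·V̇ = PIP − Vt/C − PEEP = 34.2 − 540/65.9 − 10 = 34.2 − 8.194 − 10 = 16.006 cmH2O.
R = 16.006 / 0.6667 = 24.008 cmH2O·s/L.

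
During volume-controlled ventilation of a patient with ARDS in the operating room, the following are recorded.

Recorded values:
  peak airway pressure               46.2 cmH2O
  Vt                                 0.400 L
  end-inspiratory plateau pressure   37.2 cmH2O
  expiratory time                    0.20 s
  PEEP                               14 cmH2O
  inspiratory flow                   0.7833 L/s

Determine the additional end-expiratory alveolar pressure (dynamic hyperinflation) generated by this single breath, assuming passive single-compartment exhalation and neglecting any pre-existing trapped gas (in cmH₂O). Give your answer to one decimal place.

R = (PIP − Pplat)/V̇ = (46.2 − 37.2) / 0.7833 = 9.0/0.7833 = 11.49 cmH2O·s/L.
C = Vt/(Pplat − PEEP) = 400.0 / (37.2 − 14) = 400.0/23.2 = 17.241 mL/cmH2O.
τ = R × C = 11.49 × 0.01724 L/cmH2O = 0.1981 s.
Fraction remaining = e^(−Te/τ) = e^(−0.20/0.1981) = 0.3644; trapped volume = 400.0 × 0.3644 = 145.76 mL.
Additional alveolar pressure from trapping ≈ V_trapped / C = 145.76 / 17.241 = 8.454 cmH2O.

8.5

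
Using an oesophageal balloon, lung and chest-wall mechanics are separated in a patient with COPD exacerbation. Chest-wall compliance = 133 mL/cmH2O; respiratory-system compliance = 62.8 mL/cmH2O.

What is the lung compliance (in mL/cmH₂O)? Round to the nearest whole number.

1/CL = 1/Crs − 1/Ccw.
1/CL = 1/62.8 − 1/133 = 0.008405.
CL = 118.98 mL/cmH2O.

119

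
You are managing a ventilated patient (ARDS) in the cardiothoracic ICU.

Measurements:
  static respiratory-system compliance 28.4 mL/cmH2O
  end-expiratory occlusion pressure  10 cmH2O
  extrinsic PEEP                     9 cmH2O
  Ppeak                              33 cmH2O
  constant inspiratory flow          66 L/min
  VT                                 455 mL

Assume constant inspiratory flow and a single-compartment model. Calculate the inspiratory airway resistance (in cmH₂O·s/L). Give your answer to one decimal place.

6.3

Flow: 66 L/min ÷ 60 = 1.1 L/s.
Total PEEP = 10 cmH2O (set 9 + intrinsic 1); this is the baseline alveolar pressure.
Equation of motion (constant flow): PIP = Vt/C + R·V̇ + PEEP.
R·V̇ = PIP − Vt/C − PEEP = 33 − 455/28.4 − 10 = 33 − 16.021 − 10 = 6.979 cmH2O.
R = 6.979 / 1.1 = 6.345 cmH2O·s/L.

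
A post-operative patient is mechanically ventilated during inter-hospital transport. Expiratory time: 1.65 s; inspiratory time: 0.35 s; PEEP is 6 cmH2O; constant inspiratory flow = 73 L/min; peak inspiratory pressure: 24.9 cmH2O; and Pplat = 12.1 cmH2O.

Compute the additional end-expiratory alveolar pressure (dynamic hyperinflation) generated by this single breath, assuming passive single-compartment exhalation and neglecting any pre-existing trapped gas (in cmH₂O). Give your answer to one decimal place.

0.6

Flow: 73 L/min ÷ 60 = 1.2167 L/s.
Vt = flow × Ti = 1.2167 L/s × 0.35 s × 1000 mL/L = 425.85 mL.
R = (PIP − Pplat)/V̇ = (24.9 − 12.1) / 1.2167 = 12.8/1.2167 = 10.52 cmH2O·s/L.
C = Vt/(Pplat − PEEP) = 425.85 / (12.1 − 6) = 425.85/6.1 = 69.811 mL/cmH2O.
τ = R × C = 10.52 × 0.06981 L/cmH2O = 0.7344 s.
Fraction remaining = e^(−Te/τ) = e^(−1.65/0.7344) = 0.1057; trapped volume = 425.85 × 0.1057 = 45.012 mL.
Additional alveolar pressure from trapping ≈ V_trapped / C = 45.012 / 69.811 = 0.6448 cmH2O.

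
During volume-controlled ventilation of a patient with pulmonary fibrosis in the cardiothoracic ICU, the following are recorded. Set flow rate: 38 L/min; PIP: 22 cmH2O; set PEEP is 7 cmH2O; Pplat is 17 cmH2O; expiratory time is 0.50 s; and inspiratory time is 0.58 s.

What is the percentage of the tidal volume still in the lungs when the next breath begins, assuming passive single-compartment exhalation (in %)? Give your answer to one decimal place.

Flow: 38 L/min ÷ 60 = 0.6333 L/s.
Vt = flow × Ti = 0.6333 L/s × 0.58 s × 1000 mL/L = 367.31 mL.
R = (PIP − Pplat)/V̇ = (22 − 17) / 0.6333 = 5.0/0.6333 = 7.895 cmH2O·s/L.
C = Vt/(Pplat − PEEP) = 367.31 / (17 − 7) = 367.31/10.0 = 36.731 mL/cmH2O.
τ = R × C = 7.895 × 0.03673 L/cmH2O = 0.29 s.
Fraction remaining at end-expiration = e^(−Te/τ) = e^(−0.50/0.29) = 0.1783 → 17.83%.

17.8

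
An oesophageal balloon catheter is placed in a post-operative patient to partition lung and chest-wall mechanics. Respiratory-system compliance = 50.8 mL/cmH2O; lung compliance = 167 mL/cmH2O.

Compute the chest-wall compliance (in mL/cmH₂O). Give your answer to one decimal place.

73.0

1/Ccw = 1/Crs − 1/CL.
1/Ccw = 1/50.8 − 1/167 = 0.0137.
Ccw = 72.993 mL/cmH2O.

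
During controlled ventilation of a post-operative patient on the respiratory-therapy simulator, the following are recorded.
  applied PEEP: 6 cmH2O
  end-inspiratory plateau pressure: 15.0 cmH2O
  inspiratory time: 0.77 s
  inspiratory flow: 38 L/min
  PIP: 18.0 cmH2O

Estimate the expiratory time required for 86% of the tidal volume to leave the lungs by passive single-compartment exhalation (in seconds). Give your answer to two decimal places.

0.50

Flow: 38 L/min ÷ 60 = 0.6333 L/s.
Vt = flow × Ti = 0.6333 L/s × 0.77 s × 1000 mL/L = 487.64 mL.
R = (PIP − Pplat)/V̇ = (18.0 − 15.0) / 0.6333 = 3.0/0.6333 = 4.737 cmH2O·s/L.
C = Vt/(Pplat − PEEP) = 487.64 / (15.0 − 6) = 487.64/9.0 = 54.182 mL/cmH2O.
τ = R × C = 4.737 × 0.05418 L/cmH2O = 0.2567 s.
t = −τ·ln(1 − 0.86) = −0.2567·ln(0.14) = 0.5047 s.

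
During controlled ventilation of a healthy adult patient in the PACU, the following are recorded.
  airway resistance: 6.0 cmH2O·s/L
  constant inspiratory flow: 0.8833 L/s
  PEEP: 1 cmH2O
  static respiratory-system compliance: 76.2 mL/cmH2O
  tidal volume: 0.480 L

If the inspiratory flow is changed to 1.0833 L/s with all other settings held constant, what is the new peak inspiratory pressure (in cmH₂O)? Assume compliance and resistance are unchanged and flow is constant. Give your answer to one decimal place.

13.8

PIP = Vt/C + R·V̇ + PEEP (constant-flow equation of motion).
Only the resistive term changes: ΔPIP = R × ΔV̇ = 6.0 × (1.0833 − 0.8833) = 6.0 × 0.2 = 1.2 cmH2O.
Original PIP = 480/76.2 + 6.0×0.8833 + 1 = 12.599 cmH2O; new PIP = 12.599 + (1.2) = 13.799 cmH2O.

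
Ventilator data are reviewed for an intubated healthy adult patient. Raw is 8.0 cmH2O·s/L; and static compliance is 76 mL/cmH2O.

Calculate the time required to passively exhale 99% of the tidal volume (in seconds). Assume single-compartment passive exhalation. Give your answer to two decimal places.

τ = R × C = 8.0 × 76 mL/cmH2O = 8.0 × 0.076 L/cmH2O = 0.608 s.
Exhaled fraction f = 1 − e^(−t/τ) → t = −τ·ln(1 − f) = −0.608·ln(0.01) = 2.8 s.

2.80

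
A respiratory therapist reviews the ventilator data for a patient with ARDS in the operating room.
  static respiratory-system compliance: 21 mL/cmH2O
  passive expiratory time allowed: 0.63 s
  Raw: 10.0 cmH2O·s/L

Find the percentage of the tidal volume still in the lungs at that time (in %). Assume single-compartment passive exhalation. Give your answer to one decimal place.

5.0

τ = R × C = 10.0 × 21 mL/cmH2O = 10.0 × 0.021 L/cmH2O = 0.21 s.
Passive exhalation: V(t)/V₀ = e^(−t/τ) = e^(−0.63/0.21) = 0.04979.
Fraction remaining = 0.04979 → 4.979%.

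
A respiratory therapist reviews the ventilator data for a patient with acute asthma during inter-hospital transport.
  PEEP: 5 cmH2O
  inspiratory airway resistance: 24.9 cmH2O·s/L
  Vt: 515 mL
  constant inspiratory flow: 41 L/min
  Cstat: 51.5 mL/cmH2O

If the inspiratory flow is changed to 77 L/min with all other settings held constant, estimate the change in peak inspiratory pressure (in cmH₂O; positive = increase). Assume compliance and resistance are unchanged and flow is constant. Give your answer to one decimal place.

14.9

Flow: 41 L/min ÷ 60 = 0.6833 L/s.
New flow: 77 L/min ÷ 60 = 1.2833 L/s.
PIP = Vt/C + R·V̇ + PEEP (constant-flow equation of motion).
Only the resistive term changes: ΔPIP = R × ΔV̇ = 24.9 × (1.2833 − 0.6833) = 24.9 × 0.6 = 14.94 cmH2O.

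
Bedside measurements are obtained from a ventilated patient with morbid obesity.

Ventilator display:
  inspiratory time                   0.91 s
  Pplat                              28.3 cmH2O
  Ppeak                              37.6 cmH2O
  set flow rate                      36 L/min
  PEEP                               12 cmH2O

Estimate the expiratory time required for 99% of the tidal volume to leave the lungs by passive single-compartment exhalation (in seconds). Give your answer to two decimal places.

2.39

Flow: 36 L/min ÷ 60 = 0.6 L/s.
Vt = flow × Ti = 0.6 L/s × 0.91 s × 1000 mL/L = 546.0 mL.
R = (PIP − Pplat)/V̇ = (37.6 − 28.3) / 0.6 = 9.3/0.6 = 15.5 cmH2O·s/L.
C = Vt/(Pplat − PEEP) = 546.0 / (28.3 − 12) = 546.0/16.3 = 33.497 mL/cmH2O.
τ = R × C = 15.5 × 0.0335 L/cmH2O = 0.5193 s.
t = −τ·ln(1 − 0.99) = −0.5193·ln(0.01) = 2.391 s.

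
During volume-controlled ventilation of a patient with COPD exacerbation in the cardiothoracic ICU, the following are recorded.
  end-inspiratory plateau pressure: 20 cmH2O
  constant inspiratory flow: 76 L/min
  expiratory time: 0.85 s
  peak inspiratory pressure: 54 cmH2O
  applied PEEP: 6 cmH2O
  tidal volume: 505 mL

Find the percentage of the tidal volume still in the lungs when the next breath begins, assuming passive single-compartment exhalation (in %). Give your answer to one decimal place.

Flow: 76 L/min ÷ 60 = 1.2667 L/s.
R = (PIP − Pplat)/V̇ = (54 − 20) / 1.2667 = 34.0/1.2667 = 26.841 cmH2O·s/L.
C = Vt/(Pplat − PEEP) = 505.0 / (20 − 6) = 505.0/14.0 = 36.071 mL/cmH2O.
τ = R × C = 26.841 × 0.03607 L/cmH2O = 0.9682 s.
Fraction remaining at end-expiration = e^(−Te/τ) = e^(−0.85/0.9682) = 0.4156 → 41.56%.

41.6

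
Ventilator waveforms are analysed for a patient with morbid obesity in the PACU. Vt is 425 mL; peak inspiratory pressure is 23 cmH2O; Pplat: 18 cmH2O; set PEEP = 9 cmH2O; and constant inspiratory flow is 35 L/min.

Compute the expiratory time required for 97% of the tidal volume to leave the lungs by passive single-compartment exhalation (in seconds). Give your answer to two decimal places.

1.42

Flow: 35 L/min ÷ 60 = 0.5833 L/s.
R = (PIP − Pplat)/V̇ = (23 − 18) / 0.5833 = 5.0/0.5833 = 8.572 cmH2O·s/L.
C = Vt/(Pplat − PEEP) = 425.0 / (18 − 9) = 425.0/9.0 = 47.222 mL/cmH2O.
τ = R × C = 8.572 × 0.04722 L/cmH2O = 0.4048 s.
t = −τ·ln(1 − 0.97) = −0.4048·ln(0.03) = 1.419 s.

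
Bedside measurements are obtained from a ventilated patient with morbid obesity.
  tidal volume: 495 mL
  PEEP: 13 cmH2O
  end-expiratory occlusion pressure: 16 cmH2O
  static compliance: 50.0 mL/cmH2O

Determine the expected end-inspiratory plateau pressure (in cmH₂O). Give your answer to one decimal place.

25.9

End-expiratory occlusion gives total PEEP = 16 cmH2O (intrinsic PEEP = 16 − 13 = 3). Use total PEEP for the elastic gradient.
Pplat = PEEPtotal + Vt / Cstat = 16 + 495 / 50.0 = 16 + 9.9 = 25.9 cmH2O.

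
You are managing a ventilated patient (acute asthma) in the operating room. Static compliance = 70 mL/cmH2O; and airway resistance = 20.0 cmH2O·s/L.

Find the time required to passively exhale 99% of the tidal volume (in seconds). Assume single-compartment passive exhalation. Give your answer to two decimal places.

6.45

τ = R × C = 20.0 × 70 mL/cmH2O = 20.0 × 0.070 L/cmH2O = 1.4 s.
Exhaled fraction f = 1 − e^(−t/τ) → t = −τ·ln(1 − f) = −1.4·ln(0.01) = 6.447 s.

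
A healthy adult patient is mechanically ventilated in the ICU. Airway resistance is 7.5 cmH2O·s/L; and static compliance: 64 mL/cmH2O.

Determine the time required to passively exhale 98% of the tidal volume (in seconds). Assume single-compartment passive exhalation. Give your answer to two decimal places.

1.88

τ = R × C = 7.5 × 64 mL/cmH2O = 7.5 × 0.064 L/cmH2O = 0.48 s.
Exhaled fraction f = 1 − e^(−t/τ) → t = −τ·ln(1 − f) = −0.48·ln(0.02) = 1.878 s.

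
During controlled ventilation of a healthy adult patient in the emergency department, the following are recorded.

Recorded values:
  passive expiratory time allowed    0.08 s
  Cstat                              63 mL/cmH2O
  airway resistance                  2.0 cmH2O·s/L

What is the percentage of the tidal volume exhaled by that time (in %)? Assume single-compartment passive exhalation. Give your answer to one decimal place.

τ = R × C = 2.0 × 63 mL/cmH2O = 2.0 × 0.063 L/cmH2O = 0.126 s.
Passive exhalation: V(t)/V₀ = e^(−t/τ) = e^(−0.08/0.126) = 0.53.
Fraction exhaled = 1 − 0.53 = 0.47 → 47.0%.

47.0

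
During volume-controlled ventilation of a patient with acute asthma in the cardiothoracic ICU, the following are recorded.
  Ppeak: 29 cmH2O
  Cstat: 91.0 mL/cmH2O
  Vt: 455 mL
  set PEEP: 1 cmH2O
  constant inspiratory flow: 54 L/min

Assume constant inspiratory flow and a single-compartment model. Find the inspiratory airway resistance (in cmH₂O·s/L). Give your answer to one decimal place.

25.6

Flow: 54 L/min ÷ 60 = 0.9 L/s.
Equation of motion (constant flow): PIP = Vt/C + R·V̇ + PEEP.
R·V̇ = PIP − Vt/C − PEEP = 29 − 455/91.0 − 1 = 29 − 5.0 − 1 = 23.0 cmH2O.
R = 23.0 / 0.9 = 25.556 cmH2O·s/L.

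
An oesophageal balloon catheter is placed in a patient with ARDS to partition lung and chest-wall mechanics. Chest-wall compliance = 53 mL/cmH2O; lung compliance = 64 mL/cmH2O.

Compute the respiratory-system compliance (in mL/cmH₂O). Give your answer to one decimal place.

29.0

Lung and chest wall are elastances in series: 1/Crs = 1/CL + 1/Ccw.
1/Crs = 1/64 + 1/53 = 0.03449.
Crs = 28.994 mL/cmH2O.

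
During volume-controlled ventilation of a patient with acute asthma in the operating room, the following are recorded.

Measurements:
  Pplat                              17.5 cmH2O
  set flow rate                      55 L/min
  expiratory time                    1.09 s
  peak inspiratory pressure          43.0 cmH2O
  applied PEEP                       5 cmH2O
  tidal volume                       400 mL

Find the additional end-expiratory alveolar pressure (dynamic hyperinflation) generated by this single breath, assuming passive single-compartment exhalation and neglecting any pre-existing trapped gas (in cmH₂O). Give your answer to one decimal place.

3.7

Flow: 55 L/min ÷ 60 = 0.9167 L/s.
R = (PIP − Pplat)/V̇ = (43.0 − 17.5) / 0.9167 = 25.5/0.9167 = 27.817 cmH2O·s/L.
C = Vt/(Pplat − PEEP) = 400.0 / (17.5 − 5) = 400.0/12.5 = 32.0 mL/cmH2O.
τ = R × C = 27.817 × 0.032 L/cmH2O = 0.8901 s.
Fraction remaining = e^(−Te/τ) = e^(−1.09/0.8901) = 0.2939; trapped volume = 400.0 × 0.2939 = 117.56 mL.
Additional alveolar pressure from trapping ≈ V_trapped / C = 117.56 / 32.0 = 3.674 cmH2O.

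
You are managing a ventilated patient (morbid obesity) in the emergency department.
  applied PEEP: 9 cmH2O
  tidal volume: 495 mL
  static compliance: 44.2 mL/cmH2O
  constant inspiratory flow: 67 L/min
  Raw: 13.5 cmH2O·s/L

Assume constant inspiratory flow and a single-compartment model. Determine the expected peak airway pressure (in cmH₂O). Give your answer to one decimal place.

35.3

Flow: 67 L/min ÷ 60 = 1.1167 L/s.
Equation of motion (constant flow): PIP = Vt/C + R·V̇ + PEEP.
PIP = 495/44.2 + 13.5×1.1167 + 9 = 11.199 + 15.075 + 9 = 35.274 cmH2O.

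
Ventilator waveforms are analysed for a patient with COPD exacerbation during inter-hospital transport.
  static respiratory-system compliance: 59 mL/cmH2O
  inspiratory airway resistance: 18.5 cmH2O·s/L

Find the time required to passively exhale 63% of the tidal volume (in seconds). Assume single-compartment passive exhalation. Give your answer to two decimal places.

τ = R × C = 18.5 × 59 mL/cmH2O = 18.5 × 0.059 L/cmH2O = 1.092 s.
Exhaled fraction f = 1 − e^(−t/τ) → t = −τ·ln(1 − f) = −1.092·ln(0.37) = 1.086 s.

1.09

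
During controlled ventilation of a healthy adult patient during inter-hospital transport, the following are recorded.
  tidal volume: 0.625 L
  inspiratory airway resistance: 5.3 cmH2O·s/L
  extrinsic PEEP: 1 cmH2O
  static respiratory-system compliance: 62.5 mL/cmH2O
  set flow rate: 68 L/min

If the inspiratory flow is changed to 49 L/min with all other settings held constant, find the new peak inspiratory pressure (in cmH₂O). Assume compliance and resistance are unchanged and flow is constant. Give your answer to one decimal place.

15.3

Flow: 68 L/min ÷ 60 = 1.1333 L/s.
New flow: 49 L/min ÷ 60 = 0.8167 L/s.
PIP = Vt/C + R·V̇ + PEEP (constant-flow equation of motion).
Only the resistive term changes: ΔPIP = R × ΔV̇ = 5.3 × (0.8167 − 1.1333) = 5.3 × -0.3166 = -1.678 cmH2O.
Original PIP = 625/62.5 + 5.3×1.1333 + 1 = 17.006 cmH2O; new PIP = 17.006 + (-1.678) = 15.328 cmH2O.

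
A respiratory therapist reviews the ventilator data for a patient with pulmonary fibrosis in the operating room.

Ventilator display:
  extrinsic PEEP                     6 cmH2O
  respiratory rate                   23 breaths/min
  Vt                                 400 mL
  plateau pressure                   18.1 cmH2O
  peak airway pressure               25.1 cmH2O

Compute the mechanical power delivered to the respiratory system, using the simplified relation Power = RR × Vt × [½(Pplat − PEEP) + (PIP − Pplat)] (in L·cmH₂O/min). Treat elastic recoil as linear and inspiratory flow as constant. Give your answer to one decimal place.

Per-breath work = Vt × [½(Pplat−PEEP) + (PIP−Pplat)] = 0.400 × [0.5×12.1 + 7.0] = 0.400 × 13.05 = 5.22 L·cmH2O.
Power = 23 × 5.22 = 120.06 L·cmH2O/min.

120.1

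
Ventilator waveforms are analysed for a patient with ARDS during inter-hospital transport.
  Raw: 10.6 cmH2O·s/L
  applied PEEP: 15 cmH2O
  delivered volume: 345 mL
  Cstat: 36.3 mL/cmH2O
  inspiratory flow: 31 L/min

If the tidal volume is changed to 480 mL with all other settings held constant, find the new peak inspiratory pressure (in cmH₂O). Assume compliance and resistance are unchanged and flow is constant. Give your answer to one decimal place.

Flow: 31 L/min ÷ 60 = 0.5167 L/s.
PIP = Vt/C + R·V̇ + PEEP (constant-flow equation of motion).
Only the elastic term changes: ΔPIP = ΔVt / C = (480 − 345) / 36.3 = 3.719 cmH2O.
Original PIP = 345/36.3 + 10.6×0.5167 + 15 = 29.981 cmH2O; new PIP = 29.981 + (3.719) = 33.7 cmH2O.

33.7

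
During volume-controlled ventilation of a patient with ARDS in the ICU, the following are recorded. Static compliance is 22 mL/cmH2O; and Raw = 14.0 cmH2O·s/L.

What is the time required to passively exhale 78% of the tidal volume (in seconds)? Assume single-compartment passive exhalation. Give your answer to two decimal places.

τ = R × C = 14.0 × 22 mL/cmH2O = 14.0 × 0.022 L/cmH2O = 0.308 s.
Exhaled fraction f = 1 − e^(−t/τ) → t = −τ·ln(1 − f) = −0.308·ln(0.22) = 0.4664 s.

0.47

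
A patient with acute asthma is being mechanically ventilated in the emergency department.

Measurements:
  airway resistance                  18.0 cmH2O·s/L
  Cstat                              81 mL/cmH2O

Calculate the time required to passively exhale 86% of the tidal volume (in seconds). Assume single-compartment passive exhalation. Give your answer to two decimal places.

2.87

τ = R × C = 18.0 × 81 mL/cmH2O = 18.0 × 0.081 L/cmH2O = 1.458 s.
Exhaled fraction f = 1 − e^(−t/τ) → t = −τ·ln(1 − f) = −1.458·ln(0.14) = 2.867 s.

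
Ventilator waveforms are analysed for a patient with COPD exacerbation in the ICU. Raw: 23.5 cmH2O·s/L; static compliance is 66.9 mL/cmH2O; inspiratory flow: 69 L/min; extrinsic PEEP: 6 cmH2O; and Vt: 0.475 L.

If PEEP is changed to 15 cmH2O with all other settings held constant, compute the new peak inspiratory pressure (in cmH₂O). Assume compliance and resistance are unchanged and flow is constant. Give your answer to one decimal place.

Flow: 69 L/min ÷ 60 = 1.15 L/s.
PIP = Vt/C + R·V̇ + PEEP (constant-flow equation of motion).
Only the baseline term changes: ΔPIP = ΔPEEP = 15 − 6 = 9.0 cmH2O.
Original PIP = 475/66.9 + 23.5×1.15 + 6 = 40.125 cmH2O; new PIP = 40.125 + (9.0) = 49.125 cmH2O.

49.1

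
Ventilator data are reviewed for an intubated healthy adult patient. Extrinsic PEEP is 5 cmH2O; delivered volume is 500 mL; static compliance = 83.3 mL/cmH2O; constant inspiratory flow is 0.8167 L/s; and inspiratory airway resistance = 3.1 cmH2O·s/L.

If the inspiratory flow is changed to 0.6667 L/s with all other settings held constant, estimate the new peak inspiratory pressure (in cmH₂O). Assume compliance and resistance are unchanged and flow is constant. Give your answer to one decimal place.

PIP = Vt/C + R·V̇ + PEEP (constant-flow equation of motion).
Only the resistive term changes: ΔPIP = R × ΔV̇ = 3.1 × (0.6667 − 0.8167) = 3.1 × -0.15 = -0.465 cmH2O.
Original PIP = 500/83.3 + 3.1×0.8167 + 5 = 13.534 cmH2O; new PIP = 13.534 + (-0.465) = 13.069 cmH2O.

13.1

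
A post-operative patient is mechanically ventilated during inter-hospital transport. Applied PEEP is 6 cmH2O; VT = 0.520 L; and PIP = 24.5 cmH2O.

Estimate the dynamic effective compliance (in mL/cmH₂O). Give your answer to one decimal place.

28.1

Dynamic compliance = Vt / (PIP − PEEP) = 520 / (24.5 − 6) = 520 / 18.5 = 28.108 mL/cmH2O.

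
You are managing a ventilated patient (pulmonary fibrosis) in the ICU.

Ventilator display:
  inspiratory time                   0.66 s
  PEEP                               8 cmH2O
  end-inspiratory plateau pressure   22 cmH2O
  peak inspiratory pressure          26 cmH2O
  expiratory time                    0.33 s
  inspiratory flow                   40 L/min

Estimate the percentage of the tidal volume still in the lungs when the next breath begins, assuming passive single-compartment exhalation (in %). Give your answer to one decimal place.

Flow: 40 L/min ÷ 60 = 0.6667 L/s.
Vt = flow × Ti = 0.6667 L/s × 0.66 s × 1000 mL/L = 440.02 mL.
R = (PIP − Pplat)/V̇ = (26 − 22) / 0.6667 = 4.0/0.6667 = 6.0 cmH2O·s/L.
C = Vt/(Pplat − PEEP) = 440.02 / (22 − 8) = 440.02/14.0 = 31.43 mL/cmH2O.
τ = R × C = 6.0 × 0.03143 L/cmH2O = 0.1886 s.
Fraction remaining at end-expiration = e^(−Te/τ) = e^(−0.33/0.1886) = 0.1738 → 17.38%.

17.4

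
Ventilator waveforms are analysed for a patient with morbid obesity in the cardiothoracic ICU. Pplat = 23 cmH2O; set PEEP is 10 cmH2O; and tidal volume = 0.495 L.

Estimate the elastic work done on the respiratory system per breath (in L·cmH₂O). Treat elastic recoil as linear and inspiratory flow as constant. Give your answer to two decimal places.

Elastic work ≈ ½ × (Pplat − PEEP) × Vt = 0.5 × (23 − 10) × 0.495 L = 0.5 × 13.0 × 0.495 = 3.218 L·cmH2O.

3.22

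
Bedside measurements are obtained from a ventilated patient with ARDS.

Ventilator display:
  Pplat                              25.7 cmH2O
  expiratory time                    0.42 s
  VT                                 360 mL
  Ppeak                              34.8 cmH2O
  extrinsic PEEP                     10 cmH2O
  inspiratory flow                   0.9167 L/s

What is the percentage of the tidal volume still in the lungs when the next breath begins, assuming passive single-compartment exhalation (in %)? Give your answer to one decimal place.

15.8

R = (PIP − Pplat)/V̇ = (34.8 − 25.7) / 0.9167 = 9.1/0.9167 = 9.927 cmH2O·s/L.
C = Vt/(Pplat − PEEP) = 360.0 / (25.7 − 10) = 360.0/15.7 = 22.93 mL/cmH2O.
τ = R × C = 9.927 × 0.02293 L/cmH2O = 0.2276 s.
Fraction remaining at end-expiration = e^(−Te/τ) = e^(−0.42/0.2276) = 0.158 → 15.8%.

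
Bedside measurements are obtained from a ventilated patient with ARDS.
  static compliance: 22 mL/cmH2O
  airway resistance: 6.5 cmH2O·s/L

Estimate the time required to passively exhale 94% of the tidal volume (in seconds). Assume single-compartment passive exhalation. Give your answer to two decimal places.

τ = R × C = 6.5 × 22 mL/cmH2O = 6.5 × 0.022 L/cmH2O = 0.143 s.
Exhaled fraction f = 1 − e^(−t/τ) → t = −τ·ln(1 − f) = −0.143·ln(0.06) = 0.4023 s.

0.40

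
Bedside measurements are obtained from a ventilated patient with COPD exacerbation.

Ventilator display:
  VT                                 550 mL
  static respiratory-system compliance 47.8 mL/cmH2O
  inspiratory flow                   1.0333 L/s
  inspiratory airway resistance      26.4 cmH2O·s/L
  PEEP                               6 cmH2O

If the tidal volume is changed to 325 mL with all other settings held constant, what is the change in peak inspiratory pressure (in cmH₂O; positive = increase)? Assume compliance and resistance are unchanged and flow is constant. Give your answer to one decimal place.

PIP = Vt/C + R·V̇ + PEEP (constant-flow equation of motion).
Only the elastic term changes: ΔPIP = ΔVt / C = (325 − 550) / 47.8 = -4.707 cmH2O.

-4.7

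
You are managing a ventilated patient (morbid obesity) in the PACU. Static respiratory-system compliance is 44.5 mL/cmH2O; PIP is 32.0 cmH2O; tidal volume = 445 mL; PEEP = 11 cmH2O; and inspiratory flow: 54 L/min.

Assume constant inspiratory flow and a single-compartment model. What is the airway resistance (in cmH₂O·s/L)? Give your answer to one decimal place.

Flow: 54 L/min ÷ 60 = 0.9 L/s.
Equation of motion (constant flow): PIP = Vt/C + R·V̇ + PEEP.
R·V̇ = PIP − Vt/C − PEEP = 32.0 − 445/44.5 − 11 = 32.0 − 10.0 − 11 = 11.0 cmH2O.
R = 11.0 / 0.9 = 12.222 cmH2O·s/L.

12.2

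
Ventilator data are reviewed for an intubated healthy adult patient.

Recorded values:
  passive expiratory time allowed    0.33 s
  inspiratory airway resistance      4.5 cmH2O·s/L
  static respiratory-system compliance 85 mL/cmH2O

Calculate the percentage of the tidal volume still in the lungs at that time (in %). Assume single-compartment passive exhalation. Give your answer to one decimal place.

42.2

τ = R × C = 4.5 × 85 mL/cmH2O = 4.5 × 0.085 L/cmH2O = 0.3825 s.
Passive exhalation: V(t)/V₀ = e^(−t/τ) = e^(−0.33/0.3825) = 0.422.
Fraction remaining = 0.422 → 42.2%.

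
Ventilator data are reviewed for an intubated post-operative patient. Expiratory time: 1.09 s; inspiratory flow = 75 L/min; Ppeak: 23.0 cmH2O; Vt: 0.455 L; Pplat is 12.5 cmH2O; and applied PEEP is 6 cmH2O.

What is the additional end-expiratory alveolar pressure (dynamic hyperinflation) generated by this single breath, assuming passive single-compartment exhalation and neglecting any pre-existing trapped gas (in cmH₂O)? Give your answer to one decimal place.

1.0

Flow: 75 L/min ÷ 60 = 1.25 L/s.
R = (PIP − Pplat)/V̇ = (23.0 − 12.5) / 1.25 = 10.5/1.25 = 8.4 cmH2O·s/L.
C = Vt/(Pplat − PEEP) = 455.0 / (12.5 − 6) = 455.0/6.5 = 70.0 mL/cmH2O.
τ = R × C = 8.4 × 0.07 L/cmH2O = 0.588 s.
Fraction remaining = e^(−Te/τ) = e^(−1.09/0.588) = 0.1566; trapped volume = 455.0 × 0.1566 = 71.253 mL.
Additional alveolar pressure from trapping ≈ V_trapped / C = 71.253 / 70.0 = 1.018 cmH2O.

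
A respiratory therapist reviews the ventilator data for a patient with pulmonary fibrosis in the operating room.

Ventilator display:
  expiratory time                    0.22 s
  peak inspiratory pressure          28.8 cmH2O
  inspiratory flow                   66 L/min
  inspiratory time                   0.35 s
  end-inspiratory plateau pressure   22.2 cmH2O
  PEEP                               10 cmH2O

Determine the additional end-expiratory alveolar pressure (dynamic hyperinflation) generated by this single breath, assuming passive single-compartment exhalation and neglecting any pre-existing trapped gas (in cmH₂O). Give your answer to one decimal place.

Flow: 66 L/min ÷ 60 = 1.1 L/s.
Vt = flow × Ti = 1.1 L/s × 0.35 s × 1000 mL/L = 385.0 mL.
R = (PIP − Pplat)/V̇ = (28.8 − 22.2) / 1.1 = 6.6/1.1 = 6.0 cmH2O·s/L.
C = Vt/(Pplat − PEEP) = 385.0 / (22.2 − 10) = 385.0/12.2 = 31.557 mL/cmH2O.
τ = R × C = 6.0 × 0.03156 L/cmH2O = 0.1894 s.
Fraction remaining = e^(−Te/τ) = e^(−0.22/0.1894) = 0.313; trapped volume = 385.0 × 0.313 = 120.51 mL.
Additional alveolar pressure from trapping ≈ V_trapped / C = 120.51 / 31.557 = 3.819 cmH2O.

3.8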